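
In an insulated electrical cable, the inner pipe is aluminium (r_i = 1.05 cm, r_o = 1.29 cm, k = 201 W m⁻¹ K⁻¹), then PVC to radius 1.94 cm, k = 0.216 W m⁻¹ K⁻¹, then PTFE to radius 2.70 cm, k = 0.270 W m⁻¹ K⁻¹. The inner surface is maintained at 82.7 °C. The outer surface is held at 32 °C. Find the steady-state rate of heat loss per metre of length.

Resistance network (inner→outer):
  R'_aluminium = ln(0.0129/0.0105)/(2πk) = 0.2059/(2π·201) = 1.630×10^-4 m·K/W
  R'_PVC = ln(0.0194/0.0129)/(2πk) = 0.4080/(2π·0.216) = 0.3007 m·K/W
  R'_PTFE = ln(0.0270/0.0194)/(2πk) = 0.3306/(2π·0.270) = 0.1949 m·K/W
ΣR = 1.630×10^-4 + 0.3007 + 0.1949 = 0.4958 m·K/W
Q' = ΔT/ΣR = (82.7 °C − 32 °C)/0.4958 = 102 W/m

Q' = 102 W/m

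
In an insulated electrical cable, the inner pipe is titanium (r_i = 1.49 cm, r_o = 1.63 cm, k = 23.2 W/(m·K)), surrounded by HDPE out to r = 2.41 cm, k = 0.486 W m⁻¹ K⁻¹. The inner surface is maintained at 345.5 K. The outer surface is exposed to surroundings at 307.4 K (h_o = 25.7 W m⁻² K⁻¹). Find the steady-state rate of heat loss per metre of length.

Q' = 98.8 W/m

Series thermal resistances, inner to outer:
  R'_titanium = ln(0.0163/0.0149)/(2πk) = 0.08980/(2π·23.2) = 6.161×10^-4 m·K/W
  R'_HDPE = ln(0.0241/0.0163)/(2πk) = 0.3910/(2π·0.486) = 0.1281 m·K/W
  R'_conv,out = 1/(2πr h) = 1/(2π·0.0241·25.7) = 0.2570 m·K/W
ΣR = 6.161×10^-4 + 0.1281 + 0.2570 = 0.3857 m·K/W
Q' = ΔT/ΣR = (345.5 K − 307.4 K)/0.3857 = 98.8 W/m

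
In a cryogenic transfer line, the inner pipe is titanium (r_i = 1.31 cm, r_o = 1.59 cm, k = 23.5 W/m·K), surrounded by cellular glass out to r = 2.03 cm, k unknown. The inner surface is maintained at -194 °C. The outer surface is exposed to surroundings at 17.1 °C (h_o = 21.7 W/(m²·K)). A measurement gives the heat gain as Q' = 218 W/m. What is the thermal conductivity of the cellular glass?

ΣR = ΔT/Q' = |-194 − 17.1|/218 = 0.9683 m·K/W
Known resistances:
  R'_titanium = ln(0.0159/0.0131)/(2πk) = 0.1937/(2π·23.5) = 0.001312 m·K/W
  R'_conv,out = 1/(2πr h) = 1/(2π·0.0203·21.7) = 0.3613 m·K/W
R_cellular glass = ΣR − ΣR_known = 0.9683 − 0.3626 = 0.6057 m·K/W
ln(r₂/r₁)/(2πk) = 0.6057 ⇒ k = 0.2443/(2π·0.6057) = 0.0642 W/m·K

k = 0.0642 W/m·K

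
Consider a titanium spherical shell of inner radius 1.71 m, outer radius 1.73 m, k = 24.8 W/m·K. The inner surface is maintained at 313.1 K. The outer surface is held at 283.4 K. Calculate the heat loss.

Q = 1.37×10^6 W

Q = 4πk·ΔT/(1/r₁ − 1/r₂) = 4π × 24.8 × 29.7 / (1/1.71 − 1/1.73) = 1.37×10^6 W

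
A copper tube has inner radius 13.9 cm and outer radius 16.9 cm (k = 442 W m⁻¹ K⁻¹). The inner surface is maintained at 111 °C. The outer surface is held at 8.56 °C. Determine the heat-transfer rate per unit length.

Q' = 2πk·ΔT/ln(r₂/r₁) = 2π × 442 × 102.44 / ln(0.169/0.139) = 1.46×10^6 W/m

Q' = 1.46×10^6 W/m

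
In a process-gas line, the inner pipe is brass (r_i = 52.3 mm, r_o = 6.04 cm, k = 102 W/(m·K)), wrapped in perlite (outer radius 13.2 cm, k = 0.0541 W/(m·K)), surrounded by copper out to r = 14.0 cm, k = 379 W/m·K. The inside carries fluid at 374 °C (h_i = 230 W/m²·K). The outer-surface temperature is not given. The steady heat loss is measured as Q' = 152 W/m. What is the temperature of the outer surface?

T_out = 22.4 °C

Series resistances:
  R'_conv,in = 1/(2πr h) = 1/(2π·0.0523·230) = 0.01323 m·K/W
  R'_brass = ln(0.0604/0.0523)/(2πk) = 0.1440/(2π·102) = 2.247×10^-4 m·K/W
  R'_perlite = ln(0.132/0.0604)/(2πk) = 0.7818/(2π·0.0541) = 2.300 m·K/W
  R'_copper = ln(0.140/0.132)/(2πk) = 0.05884/(2π·379) = 2.471×10^-5 m·K/W
ΣR = 2.313 m·K/W
ΔT = Q'·ΣR = 152 × 2.313 = 351.6 K
Heat flows outward, so T_out = T_in − ΔT = 374 − 351.6 = 22.4 °C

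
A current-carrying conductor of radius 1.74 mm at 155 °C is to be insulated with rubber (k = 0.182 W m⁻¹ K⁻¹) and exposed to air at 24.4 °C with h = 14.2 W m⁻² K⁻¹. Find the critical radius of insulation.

For a cylinder, r_cr = k_ins/h = 0.182/14.2 = 0.0128 m = 1.28 cm

r_cr = 1.28 cm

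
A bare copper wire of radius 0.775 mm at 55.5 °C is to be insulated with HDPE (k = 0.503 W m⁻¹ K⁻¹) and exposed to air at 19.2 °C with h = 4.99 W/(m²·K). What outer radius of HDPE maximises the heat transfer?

r_cr = 10.1 cm

For a cylinder, r_cr = k_ins/h = 0.503/4.99 = 0.101 m = 10.1 cm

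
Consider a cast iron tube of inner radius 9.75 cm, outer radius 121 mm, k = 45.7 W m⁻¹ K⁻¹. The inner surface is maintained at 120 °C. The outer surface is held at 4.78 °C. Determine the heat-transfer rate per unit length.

Q' = 1.53×10^5 W/m

Q' = 2πk·ΔT/ln(r₂/r₁) = 2π × 45.7 × 115.22 / ln(0.121/0.0975) = 1.53×10^5 W/m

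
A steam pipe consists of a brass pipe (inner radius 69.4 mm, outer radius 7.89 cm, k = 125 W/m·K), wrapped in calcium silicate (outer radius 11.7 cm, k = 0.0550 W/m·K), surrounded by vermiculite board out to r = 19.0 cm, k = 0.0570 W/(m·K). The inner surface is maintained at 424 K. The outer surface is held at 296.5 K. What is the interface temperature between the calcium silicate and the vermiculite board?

Resistance network (inner→outer):
  R'_brass = ln(0.0789/0.0694)/(2πk) = 0.1283/(2π·125) = 1.633×10^-4 m·K/W
  R'_calcium silicate = ln(0.117/0.0789)/(2πk) = 0.3940/(2π·0.0550) = 1.140 m·K/W
  R'_vermiculite board = ln(0.190/0.117)/(2πk) = 0.4849/(2π·0.0570) = 1.354 m·K/W
ΣR = 1.633×10^-4 + 1.140 + 1.354 = 2.494 m·K/W
Q' = ΔT/ΣR = (424 K − 296.5 K)/2.494 = 51.12 W/m
From the inner boundary to the calcium silicate/vermiculite board interface, ΣR_partial = 1.140 m·K/W.
T_interface = T_in − Q'·ΣR_partial = 424 K − (51.12)(1.140) = 365.7 K

T = 365.7 K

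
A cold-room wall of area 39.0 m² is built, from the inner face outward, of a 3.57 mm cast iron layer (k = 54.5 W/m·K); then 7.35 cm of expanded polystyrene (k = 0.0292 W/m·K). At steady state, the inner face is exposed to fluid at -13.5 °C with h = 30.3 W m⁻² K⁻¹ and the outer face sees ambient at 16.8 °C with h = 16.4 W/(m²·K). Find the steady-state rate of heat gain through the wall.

Q = 453 W

Resistance network (inner→outer):
  R_conv,in = 1/(hA) = 1/(30.3·39.0) = 8.462×10^-4 K/W
  R_cast iron = L/(kA) = 0.00357/(54.5·39.0) = 1.680×10^-6 K/W
  R_expanded polystyrene = L/(kA) = 0.0735/(0.0292·39.0) = 0.06454 K/W
  R_conv,out = 1/(hA) = 1/(16.4·39.0) = 0.001563 K/W
ΣR = 8.462×10^-4 + 1.680×10^-6 + 0.06454 + 0.001563 = 0.06695 K/W
Q = ΔT/ΣR = (-13.5 °C − 16.8 °C)/0.06695 = -453 W
(Negative Q ⇒ heat flows inward; heat gain = 453 W.)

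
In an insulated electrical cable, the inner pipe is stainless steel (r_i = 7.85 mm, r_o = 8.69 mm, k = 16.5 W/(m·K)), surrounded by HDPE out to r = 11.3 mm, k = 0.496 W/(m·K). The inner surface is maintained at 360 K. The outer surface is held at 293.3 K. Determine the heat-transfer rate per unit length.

Treat each layer as a resistance in series:
  R'_stainless steel = ln(0.00869/0.00785)/(2πk) = 0.1017/(2π·16.5) = 9.806×10^-4 m·K/W
  R'_HDPE = ln(0.0113/0.00869)/(2πk) = 0.2626/(2π·0.496) = 0.08427 m·K/W
ΣR = 9.806×10^-4 + 0.08427 = 0.08525 m·K/W
Q' = ΔT/ΣR = (360 K − 293.3 K)/0.08525 = 782 W/m

Q' = 782 W/m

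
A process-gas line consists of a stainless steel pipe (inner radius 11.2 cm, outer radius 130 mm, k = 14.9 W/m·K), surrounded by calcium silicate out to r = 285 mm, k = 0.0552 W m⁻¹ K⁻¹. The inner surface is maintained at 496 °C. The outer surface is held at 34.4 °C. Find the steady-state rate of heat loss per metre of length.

Series thermal resistances, inner to outer:
  R'_stainless steel = ln(0.130/0.112)/(2πk) = 0.1490/(2π·14.9) = 0.001592 m·K/W
  R'_calcium silicate = ln(0.285/0.130)/(2πk) = 0.7850/(2π·0.0552) = 2.263 m·K/W
ΣR = 0.001592 + 2.263 = 2.265 m·K/W
Q' = ΔT/ΣR = (496 °C − 34.4 °C)/2.265 = 204 W/m

Q' = 204 W/m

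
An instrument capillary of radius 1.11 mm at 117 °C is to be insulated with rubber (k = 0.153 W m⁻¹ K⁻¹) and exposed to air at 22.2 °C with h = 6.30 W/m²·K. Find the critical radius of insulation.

For a cylinder, r_cr = k_ins/h = 0.153/6.30 = 0.0243 m = 2.43 cm

r_cr = 2.43 cm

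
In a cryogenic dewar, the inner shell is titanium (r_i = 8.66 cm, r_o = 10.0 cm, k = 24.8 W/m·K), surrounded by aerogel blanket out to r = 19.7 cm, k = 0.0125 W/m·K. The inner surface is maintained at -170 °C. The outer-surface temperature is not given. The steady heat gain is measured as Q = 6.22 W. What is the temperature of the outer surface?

Sum the resistances:
  R_titanium = (1/0.0866 − 1/0.100)/(4πk) = 1.547/(4π·24.8) = 0.004965 K/W
  R_aerogel blanket = (1/0.100 − 1/0.197)/(4πk) = 4.924/(4π·0.0125) = 31.35 K/W
ΣR = 31.35 K/W
ΔT = Q·ΣR = 6.22 × 31.35 = 195.0 K
Heat flows inward, so T_out = T_in + ΔT = -170 + 195.0 = 25.0 °C

T_out = 25.0 °C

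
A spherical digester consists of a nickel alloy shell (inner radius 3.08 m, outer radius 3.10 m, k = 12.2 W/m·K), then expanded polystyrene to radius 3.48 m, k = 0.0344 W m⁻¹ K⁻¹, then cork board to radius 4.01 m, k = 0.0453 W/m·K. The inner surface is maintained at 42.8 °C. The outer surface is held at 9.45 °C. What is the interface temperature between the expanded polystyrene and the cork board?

T = 24.5 °C

Resistance network (inner→outer):
  R_nickel alloy = (1/3.08 − 1/3.10)/(4πk) = 0.002095/(4π·12.2) = 1.366×10^-5 K/W
  R_expanded polystyrene = (1/3.10 − 1/3.48)/(4πk) = 0.03522/(4π·0.0344) = 0.08148 K/W
  R_cork board = (1/3.48 − 1/4.01)/(4πk) = 0.03798/(4π·0.0453) = 0.06672 K/W
ΣR = 1.366×10^-5 + 0.08148 + 0.06672 = 0.1482 K/W
Q = ΔT/ΣR = (42.8 °C − 9.45 °C)/0.1482 = 225.0 W
From the inner boundary to the expanded polystyrene/cork board interface, ΣR_partial = 0.08149 K/W.
T_interface = T_in − Q·ΣR_partial = 42.8 °C − (225.0)(0.08149) = 24.5 °C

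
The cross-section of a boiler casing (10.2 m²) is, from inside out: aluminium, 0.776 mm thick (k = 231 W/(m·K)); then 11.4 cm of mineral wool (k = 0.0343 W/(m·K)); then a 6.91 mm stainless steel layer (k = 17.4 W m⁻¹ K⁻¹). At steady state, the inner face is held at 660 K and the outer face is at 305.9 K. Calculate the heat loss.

Treat each layer as a resistance in series:
  R_aluminium = L/(kA) = 7.76×10^-4/(231·10.2) = 3.293×10^-7 K/W
  R_mineral wool = L/(kA) = 0.114/(0.0343·10.2) = 0.3258 K/W
  R_stainless steel = L/(kA) = 0.00691/(17.4·10.2) = 3.893×10^-5 K/W
ΣR = 3.293×10^-7 + 0.3258 + 3.893×10^-5 = 0.3258 K/W
Q = ΔT/ΣR = (660 K − 305.9 K)/0.3258 = 1090 W

Q = 1090 W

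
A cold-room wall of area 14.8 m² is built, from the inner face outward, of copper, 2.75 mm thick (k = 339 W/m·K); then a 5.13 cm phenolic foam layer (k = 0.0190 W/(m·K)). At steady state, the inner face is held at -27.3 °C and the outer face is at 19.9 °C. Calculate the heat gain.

Q = 259 W

Series thermal resistances, inner to outer:
  R_copper = L/(kA) = 0.00275/(339·14.8) = 5.481×10^-7 K/W
  R_phenolic foam = L/(kA) = 0.0513/(0.0190·14.8) = 0.1824 K/W
ΣR = 5.481×10^-7 + 0.1824 = 0.1824 K/W
Q = ΔT/ΣR = (-27.3 °C − 19.9 °C)/0.1824 = -259 W
(Negative Q ⇒ heat flows inward; heat gain = 259 W.)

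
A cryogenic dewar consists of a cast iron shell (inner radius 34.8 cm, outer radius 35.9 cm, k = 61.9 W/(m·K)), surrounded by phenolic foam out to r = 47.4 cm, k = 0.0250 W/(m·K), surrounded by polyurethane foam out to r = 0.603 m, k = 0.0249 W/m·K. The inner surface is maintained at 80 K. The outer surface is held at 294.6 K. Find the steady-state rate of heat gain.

Q = 59.7 W

Series thermal resistances, inner to outer:
  R_cast iron = (1/0.348 − 1/0.359)/(4πk) = 0.08805/(4π·61.9) = 1.132×10^-4 K/W
  R_phenolic foam = (1/0.359 − 1/0.474)/(4πk) = 0.6758/(4π·0.0250) = 2.151 K/W
  R_polyurethane foam = (1/0.474 − 1/0.603)/(4πk) = 0.4513/(4π·0.0249) = 1.442 K/W
ΣR = 1.132×10^-4 + 2.151 + 1.442 = 3.593 K/W
Q = ΔT/ΣR = (80 K − 294.6 K)/3.593 = -59.7 W
(Negative Q ⇒ heat flows inward; heat gain = 59.7 W.)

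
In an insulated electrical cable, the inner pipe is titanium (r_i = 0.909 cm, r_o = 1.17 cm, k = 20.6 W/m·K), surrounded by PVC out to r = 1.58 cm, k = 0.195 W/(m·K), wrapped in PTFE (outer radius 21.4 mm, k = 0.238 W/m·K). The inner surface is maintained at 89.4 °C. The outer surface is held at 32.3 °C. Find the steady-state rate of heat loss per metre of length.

Resistance network (inner→outer):
  R'_titanium = ln(0.0117/0.00909)/(2πk) = 0.2524/(2π·20.6) = 0.001950 m·K/W
  R'_PVC = ln(0.0158/0.0117)/(2πk) = 0.3004/(2π·0.195) = 0.2452 m·K/W
  R'_PTFE = ln(0.0214/0.0158)/(2πk) = 0.3034/(2π·0.238) = 0.2029 m·K/W
ΣR = 0.001950 + 0.2452 + 0.2029 = 0.4501 m·K/W
Q' = ΔT/ΣR = (89.4 °C − 32.3 °C)/0.4501 = 127 W/m

Q' = 127 W/m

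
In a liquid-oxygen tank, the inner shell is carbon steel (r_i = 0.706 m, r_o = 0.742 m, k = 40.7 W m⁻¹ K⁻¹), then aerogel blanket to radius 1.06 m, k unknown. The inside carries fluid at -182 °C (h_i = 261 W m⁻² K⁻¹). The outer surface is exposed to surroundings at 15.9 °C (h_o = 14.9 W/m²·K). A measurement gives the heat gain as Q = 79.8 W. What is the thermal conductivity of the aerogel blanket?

ΣR = ΔT/Q = |-182 − 15.9|/79.8 = 2.480 K/W
Known resistances:
  R_conv,in = 1/(4πr²h) = 1/(4π·0.706²·261) = 6.117×10^-4 K/W
  R_carbon steel = (1/0.706 − 1/0.742)/(4πk) = 0.06872/(4π·40.7) = 1.344×10^-4 K/W
  R_conv,out = 1/(4πr²h) = 1/(4π·1.06²·14.9) = 0.004753 K/W
R_aerogel blanket = ΣR − ΣR_known = 2.480 − 0.005499 = 2.475 K/W
(1/r₁−1/r₂)/(4πk) = 2.475 ⇒ k = 0.4043/(4π·2.475) = 0.0130 W/m·K

k = 0.0130 W/m·K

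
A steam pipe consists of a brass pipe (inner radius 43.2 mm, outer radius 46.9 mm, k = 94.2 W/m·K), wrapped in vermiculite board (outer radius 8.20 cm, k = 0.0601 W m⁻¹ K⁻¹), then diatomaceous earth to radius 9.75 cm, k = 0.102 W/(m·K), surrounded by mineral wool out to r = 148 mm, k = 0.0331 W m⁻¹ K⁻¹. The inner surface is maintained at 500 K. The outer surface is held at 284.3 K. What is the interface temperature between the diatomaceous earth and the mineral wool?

Series thermal resistances, inner to outer:
  R'_brass = ln(0.0469/0.0432)/(2πk) = 0.08218/(2π·94.2) = 1.388×10^-4 m·K/W
  R'_vermiculite board = ln(0.0820/0.0469)/(2πk) = 0.5587/(2π·0.0601) = 1.480 m·K/W
  R'_diatomaceous earth = ln(0.0975/0.0820)/(2πk) = 0.1731/(2π·0.102) = 0.2701 m·K/W
  R'_mineral wool = ln(0.148/0.0975)/(2πk) = 0.4174/(2π·0.0331) = 2.007 m·K/W
ΣR = 1.388×10^-4 + 1.480 + 0.2701 + 2.007 = 3.757 m·K/W
Q' = ΔT/ΣR = (500 K − 284.3 K)/3.757 = 57.41 W/m
From the inner boundary to the diatomaceous earth/mineral wool interface, ΣR_partial = 1.750 m·K/W.
T_interface = T_in − Q'·ΣR_partial = 500 K − (57.41)(1.750) = 400 K

T = 400 K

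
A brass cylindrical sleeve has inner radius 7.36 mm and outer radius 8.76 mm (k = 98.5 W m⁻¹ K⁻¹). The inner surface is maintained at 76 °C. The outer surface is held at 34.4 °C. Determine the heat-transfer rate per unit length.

Q' = 2πk·ΔT/ln(r₂/r₁) = 2π × 98.5 × 41.6 / ln(0.00876/0.00736) = 1.48×10^5 W/m

Q' = 1.48×10^5 W/m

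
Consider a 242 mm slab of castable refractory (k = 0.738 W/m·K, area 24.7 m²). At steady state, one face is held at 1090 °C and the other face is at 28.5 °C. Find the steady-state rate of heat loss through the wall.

Q = 80.0 kW

Q = kA·ΔT/L = 0.738 × 24.7 × |1090 °C − 28.5 °C| / 0.242 = 80000 W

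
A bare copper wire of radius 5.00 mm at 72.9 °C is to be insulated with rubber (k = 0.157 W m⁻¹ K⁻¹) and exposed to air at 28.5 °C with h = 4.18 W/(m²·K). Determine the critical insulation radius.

For a cylinder, r_cr = k_ins/h = 0.157/4.18 = 0.0376 m = 3.76 cm

r_cr = 3.76 cm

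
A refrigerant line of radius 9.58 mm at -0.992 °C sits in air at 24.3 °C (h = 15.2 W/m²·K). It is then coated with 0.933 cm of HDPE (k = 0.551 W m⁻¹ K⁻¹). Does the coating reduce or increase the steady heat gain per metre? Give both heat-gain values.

increases: 23.1 → 33.7 W/m

Critical radius for a cylinder: r_cr = k/h = 0.0363 m = 3.63 cm.
Outer radius after coating: r₂ = 0.00958 + 0.00933 = 0.01891 m.
Since r₁ < r_cr and r₂ ≤ r_cr, the coating moves toward the maximum at r_cr — heat gain rises.
Bare: R = 1/(2πr₁h) = 1.093 m·K/W; Q = 25.292/1.093 = 23.1 W/m.
Coated: R = R_cond + R_conv = 0.7501 m·K/W; Q = 25.292/0.7501 = 33.7 W/m.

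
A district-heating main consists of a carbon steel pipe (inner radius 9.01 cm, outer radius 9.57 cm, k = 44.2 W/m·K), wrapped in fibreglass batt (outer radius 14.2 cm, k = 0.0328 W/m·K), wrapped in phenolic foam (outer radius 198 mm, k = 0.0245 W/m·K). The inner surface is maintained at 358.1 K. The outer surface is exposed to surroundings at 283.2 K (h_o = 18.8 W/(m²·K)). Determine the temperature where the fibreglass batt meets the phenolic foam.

T = 323.3 K

Resistance network (inner→outer):
  R'_carbon steel = ln(0.0957/0.0901)/(2πk) = 0.06030/(2π·44.2) = 2.171×10^-4 m·K/W
  R'_fibreglass batt = ln(0.142/0.0957)/(2πk) = 0.3946/(2π·0.0328) = 1.915 m·K/W
  R'_phenolic foam = ln(0.198/0.142)/(2πk) = 0.3324/(2π·0.0245) = 2.160 m·K/W
  R'_conv,out = 1/(2πr h) = 1/(2π·0.198·18.8) = 0.04276 m·K/W
ΣR = 2.171×10^-4 + 1.915 + 2.160 + 0.04276 = 4.118 m·K/W
Q' = ΔT/ΣR = (358.1 K − 283.2 K)/4.118 = 18.19 W/m
From the inner boundary to the fibreglass batt/phenolic foam interface, ΣR_partial = 1.915 m·K/W.
T_interface = T_in − Q'·ΣR_partial = 358.1 K − (18.19)(1.915) = 323.3 K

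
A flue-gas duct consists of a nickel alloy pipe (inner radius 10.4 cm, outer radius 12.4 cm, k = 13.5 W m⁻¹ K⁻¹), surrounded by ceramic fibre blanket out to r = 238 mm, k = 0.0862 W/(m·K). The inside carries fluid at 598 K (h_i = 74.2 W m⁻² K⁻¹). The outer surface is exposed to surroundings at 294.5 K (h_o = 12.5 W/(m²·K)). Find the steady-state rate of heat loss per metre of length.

Treat each layer as a resistance in series:
  R'_conv,in = 1/(2πr h) = 1/(2π·0.104·74.2) = 0.02062 m·K/W
  R'_nickel alloy = ln(0.124/0.104)/(2πk) = 0.1759/(2π·13.5) = 0.002074 m·K/W
  R'_ceramic fibre blanket = ln(0.238/0.124)/(2πk) = 0.6520/(2π·0.0862) = 1.204 m·K/W
  R'_conv,out = 1/(2πr h) = 1/(2π·0.238·12.5) = 0.05350 m·K/W
ΣR = 0.02062 + 0.002074 + 1.204 + 0.05350 = 1.280 m·K/W
Q' = ΔT/ΣR = (598 K − 294.5 K)/1.280 = 237 W/m

Q' = 237 W/m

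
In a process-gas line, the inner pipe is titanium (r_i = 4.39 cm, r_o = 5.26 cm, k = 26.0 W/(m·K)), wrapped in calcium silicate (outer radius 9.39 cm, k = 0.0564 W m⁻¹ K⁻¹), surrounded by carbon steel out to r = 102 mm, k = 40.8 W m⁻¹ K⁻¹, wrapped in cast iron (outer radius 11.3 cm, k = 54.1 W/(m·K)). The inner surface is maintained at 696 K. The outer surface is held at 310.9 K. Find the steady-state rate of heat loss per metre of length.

Treat each layer as a resistance in series:
  R'_titanium = ln(0.0526/0.0439)/(2πk) = 0.1808/(2π·26.0) = 0.001107 m·K/W
  R'_calcium silicate = ln(0.0939/0.0526)/(2πk) = 0.5795/(2π·0.0564) = 1.635 m·K/W
  R'_carbon steel = ln(0.102/0.0939)/(2πk) = 0.08274/(2π·40.8) = 3.228×10^-4 m·K/W
  R'_cast iron = ln(0.113/0.102)/(2πk) = 0.1024/(2π·54.1) = 3.013×10^-4 m·K/W
ΣR = 0.001107 + 1.635 + 3.228×10^-4 + 3.013×10^-4 = 1.637 m·K/W
Q' = ΔT/ΣR = (696 K − 310.9 K)/1.637 = 235 W/m

Q' = 235 W/m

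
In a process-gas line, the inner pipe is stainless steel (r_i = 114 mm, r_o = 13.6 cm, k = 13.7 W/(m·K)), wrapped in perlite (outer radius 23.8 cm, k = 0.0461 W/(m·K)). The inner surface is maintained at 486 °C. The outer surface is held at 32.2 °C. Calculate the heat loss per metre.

Series thermal resistances, inner to outer:
  R'_stainless steel = ln(0.136/0.114)/(2πk) = 0.1765/(2π·13.7) = 0.002050 m·K/W
  R'_perlite = ln(0.238/0.136)/(2πk) = 0.5596/(2π·0.0461) = 1.932 m·K/W
ΣR = 0.002050 + 1.932 = 1.934 m·K/W
Q' = ΔT/ΣR = (486 °C − 32.2 °C)/1.934 = 235 W/m

Q' = 235 W/m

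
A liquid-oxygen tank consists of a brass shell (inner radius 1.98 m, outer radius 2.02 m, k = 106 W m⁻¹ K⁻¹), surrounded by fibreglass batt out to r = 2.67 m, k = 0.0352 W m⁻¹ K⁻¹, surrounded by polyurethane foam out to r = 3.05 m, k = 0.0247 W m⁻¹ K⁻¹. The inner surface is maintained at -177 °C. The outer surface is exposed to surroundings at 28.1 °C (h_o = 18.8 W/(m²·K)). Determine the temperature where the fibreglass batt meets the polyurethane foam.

T = -45.0 °C

Series thermal resistances, inner to outer:
  R_brass = (1/1.98 − 1/2.02)/(4πk) = 0.01000/(4π·106) = 7.508×10^-6 K/W
  R_fibreglass batt = (1/2.02 − 1/2.67)/(4πk) = 0.1205/(4π·0.0352) = 0.2725 K/W
  R_polyurethane foam = (1/2.67 − 1/3.05)/(4πk) = 0.04666/(4π·0.0247) = 0.1503 K/W
  R_conv,out = 1/(4πr²h) = 1/(4π·3.05²·18.8) = 4.550×10^-4 K/W
ΣR = 7.508×10^-6 + 0.2725 + 0.1503 + 4.550×10^-4 = 0.4233 K/W
Q = ΔT/ΣR = (-177 °C − 28.1 °C)/0.4233 = -484.5 W
From the inner boundary to the fibreglass batt/polyurethane foam interface, ΣR_partial = 0.2725 K/W.
T_interface = T_in − Q·ΣR_partial = -177 °C − (-484.5)(0.2725) = -45.0 °C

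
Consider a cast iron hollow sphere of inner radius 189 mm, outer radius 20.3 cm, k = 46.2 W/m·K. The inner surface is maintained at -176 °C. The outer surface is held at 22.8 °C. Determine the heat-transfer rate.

Q = 316 kW

Q = 4πk·ΔT/(1/r₁ − 1/r₂) = 4π × 46.2 × 198.8 / (1/0.189 − 1/0.203) = 3.16×10^5 W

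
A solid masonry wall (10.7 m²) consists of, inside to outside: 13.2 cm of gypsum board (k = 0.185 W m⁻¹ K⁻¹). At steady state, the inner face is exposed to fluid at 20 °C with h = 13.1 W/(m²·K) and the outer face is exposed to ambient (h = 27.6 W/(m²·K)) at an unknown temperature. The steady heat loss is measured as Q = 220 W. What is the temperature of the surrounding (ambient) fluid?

Series resistances:
  R_conv,in = 1/(hA) = 1/(13.1·10.7) = 0.007134 K/W
  R_gypsum board = L/(kA) = 0.132/(0.185·10.7) = 0.06668 K/W
  R_conv,out = 1/(hA) = 1/(27.6·10.7) = 0.003386 K/W
ΣR = 0.07720 K/W
ΔT = Q·ΣR = 220 × 0.07720 = 16.98 K
Heat flows outward, so T_out = T_in − ΔT = 20 − 16.98 = 3.02 °C

T_out = 3.02 °C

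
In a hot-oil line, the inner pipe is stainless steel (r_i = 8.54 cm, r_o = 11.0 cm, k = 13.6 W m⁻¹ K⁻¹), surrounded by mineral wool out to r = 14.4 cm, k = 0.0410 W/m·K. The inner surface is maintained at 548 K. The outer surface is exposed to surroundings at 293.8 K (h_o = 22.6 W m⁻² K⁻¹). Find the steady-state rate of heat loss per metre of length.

Q' = 232 W/m

Treat each layer as a resistance in series:
  R'_stainless steel = ln(0.110/0.0854)/(2πk) = 0.2531/(2π·13.6) = 0.002962 m·K/W
  R'_mineral wool = ln(0.144/0.110)/(2πk) = 0.2693/(2π·0.0410) = 1.046 m·K/W
  R'_conv,out = 1/(2πr h) = 1/(2π·0.144·22.6) = 0.04890 m·K/W
ΣR = 0.002962 + 1.046 + 0.04890 = 1.098 m·K/W
Q' = ΔT/ΣR = (548 K − 293.8 K)/1.098 = 232 W/m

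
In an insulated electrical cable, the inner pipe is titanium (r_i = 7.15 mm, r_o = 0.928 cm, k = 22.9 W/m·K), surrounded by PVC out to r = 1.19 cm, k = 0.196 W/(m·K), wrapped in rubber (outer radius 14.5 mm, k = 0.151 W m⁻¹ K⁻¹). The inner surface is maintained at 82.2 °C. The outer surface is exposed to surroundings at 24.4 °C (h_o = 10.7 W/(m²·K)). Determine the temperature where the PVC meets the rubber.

T = 74.0 °C

Resistance network (inner→outer):
  R'_titanium = ln(0.00928/0.00715)/(2πk) = 0.2607/(2π·22.9) = 0.001812 m·K/W
  R'_PVC = ln(0.0119/0.00928)/(2πk) = 0.2487/(2π·0.196) = 0.2019 m·K/W
  R'_rubber = ln(0.0145/0.0119)/(2πk) = 0.1976/(2π·0.151) = 0.2083 m·K/W
  R'_conv,out = 1/(2πr h) = 1/(2π·0.0145·10.7) = 1.026 m·K/W
ΣR = 0.001812 + 0.2019 + 0.2083 + 1.026 = 1.438 m·K/W
Q' = ΔT/ΣR = (82.2 °C − 24.4 °C)/1.438 = 40.19 W/m
From the inner boundary to the PVC/rubber interface, ΣR_partial = 0.2037 m·K/W.
T_interface = T_in − Q'·ΣR_partial = 82.2 °C − (40.19)(0.2037) = 74.0 °C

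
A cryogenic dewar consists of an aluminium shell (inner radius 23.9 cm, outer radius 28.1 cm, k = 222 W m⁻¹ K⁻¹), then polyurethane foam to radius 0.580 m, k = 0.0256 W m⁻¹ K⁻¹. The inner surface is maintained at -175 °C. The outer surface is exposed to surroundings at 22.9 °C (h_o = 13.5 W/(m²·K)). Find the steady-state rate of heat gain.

Q = 34.6 W

Series thermal resistances, inner to outer:
  R_aluminium = (1/0.239 − 1/0.281)/(4πk) = 0.6254/(4π·222) = 2.242×10^-4 K/W
  R_polyurethane foam = (1/0.281 − 1/0.580)/(4πk) = 1.835/(4π·0.0256) = 5.703 K/W
  R_conv,out = 1/(4πr²h) = 1/(4π·0.580²·13.5) = 0.01752 K/W
ΣR = 2.242×10^-4 + 5.703 + 0.01752 = 5.721 K/W
Q = ΔT/ΣR = (-175 °C − 22.9 °C)/5.721 = -34.6 W
(Negative Q ⇒ heat flows inward; heat gain = 34.6 W.)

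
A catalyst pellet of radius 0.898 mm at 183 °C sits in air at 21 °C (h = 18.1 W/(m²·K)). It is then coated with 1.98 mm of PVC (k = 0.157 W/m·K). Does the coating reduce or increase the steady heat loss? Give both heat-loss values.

Critical radius for a sphere: r_cr = 2k/h = 0.0173 m = 1.73 cm.
Outer radius after coating: r₂ = 8.98×10^-4 + 0.00198 = 0.002878 m.
Since r₁ < r_cr and r₂ ≤ r_cr, the coating moves toward the maximum at r_cr — heat loss rises.
Bare: R = 1/(4πr₁²h) = 5452 K/W; Q = 162/5452 = 0.0297 W.
Coated: R = R_cond + R_conv = 919.1 K/W; Q = 162/919.1 = 0.176 W.

increases: 0.0297 → 0.176 W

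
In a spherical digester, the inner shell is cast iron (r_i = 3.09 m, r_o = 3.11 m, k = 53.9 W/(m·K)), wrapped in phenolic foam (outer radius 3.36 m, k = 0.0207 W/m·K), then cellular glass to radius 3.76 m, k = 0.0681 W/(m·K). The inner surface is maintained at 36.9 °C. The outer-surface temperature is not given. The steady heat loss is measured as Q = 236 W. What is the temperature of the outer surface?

T_out = 6.46 °C

Series resistances:
  R_cast iron = (1/3.09 − 1/3.11)/(4πk) = 0.002081/(4π·53.9) = 3.073×10^-6 K/W
  R_phenolic foam = (1/3.11 − 1/3.36)/(4πk) = 0.02392/(4π·0.0207) = 0.09197 K/W
  R_cellular glass = (1/3.36 − 1/3.76)/(4πk) = 0.03166/(4π·0.0681) = 0.03700 K/W
ΣR = 0.1290 K/W
ΔT = Q·ΣR = 236 × 0.1290 = 30.44 K
Heat flows outward, so T_out = T_in − ΔT = 36.9 − 30.44 = 6.46 °C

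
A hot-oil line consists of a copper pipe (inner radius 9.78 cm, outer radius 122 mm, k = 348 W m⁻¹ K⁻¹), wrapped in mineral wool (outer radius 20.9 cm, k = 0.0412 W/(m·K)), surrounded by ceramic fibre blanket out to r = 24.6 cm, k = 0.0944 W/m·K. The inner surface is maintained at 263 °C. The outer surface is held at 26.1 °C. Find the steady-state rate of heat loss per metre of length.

Q' = 101 W/m

Treat each layer as a resistance in series:
  R'_copper = ln(0.122/0.0978)/(2πk) = 0.2211/(2π·348) = 1.011×10^-4 m·K/W
  R'_mineral wool = ln(0.209/0.122)/(2πk) = 0.5383/(2π·0.0412) = 2.079 m·K/W
  R'_ceramic fibre blanket = ln(0.246/0.209)/(2πk) = 0.1630/(2π·0.0944) = 0.2748 m·K/W
ΣR = 1.011×10^-4 + 2.079 + 0.2748 = 2.354 m·K/W
Q' = ΔT/ΣR = (263 °C − 26.1 °C)/2.354 = 101 W/m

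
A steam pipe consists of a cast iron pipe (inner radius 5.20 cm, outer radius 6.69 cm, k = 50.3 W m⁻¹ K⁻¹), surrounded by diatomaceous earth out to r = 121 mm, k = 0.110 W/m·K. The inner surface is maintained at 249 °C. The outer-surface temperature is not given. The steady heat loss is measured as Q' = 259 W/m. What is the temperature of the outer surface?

Series resistances:
  R'_cast iron = ln(0.0669/0.0520)/(2πk) = 0.2520/(2π·50.3) = 7.972×10^-4 m·K/W
  R'_diatomaceous earth = ln(0.121/0.0669)/(2πk) = 0.5926/(2π·0.110) = 0.8574 m·K/W
ΣR = 0.8582 m·K/W
ΔT = Q'·ΣR = 259 × 0.8582 = 222.3 K
Heat flows outward, so T_out = T_in − ΔT = 249 − 222.3 = 26.7 °C

T_out = 26.7 °C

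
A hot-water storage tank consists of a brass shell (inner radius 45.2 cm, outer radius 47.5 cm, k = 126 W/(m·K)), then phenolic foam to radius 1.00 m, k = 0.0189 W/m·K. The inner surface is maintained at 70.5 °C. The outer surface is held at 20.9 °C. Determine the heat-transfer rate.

Resistance network (inner→outer):
  R_brass = (1/0.452 − 1/0.475)/(4πk) = 0.1071/(4π·126) = 6.766×10^-5 K/W
  R_phenolic foam = (1/0.475 − 1/1.00)/(4πk) = 1.105/(4π·0.0189) = 4.654 K/W
ΣR = 6.766×10^-5 + 4.654 = 4.654 K/W
Q = ΔT/ΣR = (70.5 °C − 20.9 °C)/4.654 = 10.7 W

Q = 10.7 W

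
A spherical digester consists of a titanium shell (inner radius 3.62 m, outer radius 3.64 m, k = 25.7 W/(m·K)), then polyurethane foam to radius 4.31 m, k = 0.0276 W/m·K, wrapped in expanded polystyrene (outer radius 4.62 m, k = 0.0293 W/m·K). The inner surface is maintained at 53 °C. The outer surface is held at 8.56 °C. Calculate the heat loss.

Resistance network (inner→outer):
  R_titanium = (1/3.62 − 1/3.64)/(4πk) = 0.001518/(4π·25.7) = 4.700×10^-6 K/W
  R_polyurethane foam = (1/3.64 − 1/4.31)/(4πk) = 0.04271/(4π·0.0276) = 0.1231 K/W
  R_expanded polystyrene = (1/4.31 − 1/4.62)/(4πk) = 0.01557/(4π·0.0293) = 0.04228 K/W
ΣR = 4.700×10^-6 + 0.1231 + 0.04228 = 0.1654 K/W
Q = ΔT/ΣR = (53 °C − 8.56 °C)/0.1654 = 269 W

Q = 269 W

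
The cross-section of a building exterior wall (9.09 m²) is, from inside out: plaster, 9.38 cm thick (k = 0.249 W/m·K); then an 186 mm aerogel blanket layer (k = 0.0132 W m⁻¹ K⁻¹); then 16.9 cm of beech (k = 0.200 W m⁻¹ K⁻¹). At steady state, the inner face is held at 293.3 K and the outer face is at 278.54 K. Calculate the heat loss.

Q = 8.76 W

Series thermal resistances, inner to outer:
  R_plaster = L/(kA) = 0.0938/(0.249·9.09) = 0.04144 K/W
  R_aerogel blanket = L/(kA) = 0.186/(0.0132·9.09) = 1.550 K/W
  R_beech = L/(kA) = 0.169/(0.200·9.09) = 0.09296 K/W
ΣR = 0.04144 + 1.550 + 0.09296 = 1.684 K/W
Q = ΔT/ΣR = (293.3 K − 278.54 K)/1.684 = 8.76 W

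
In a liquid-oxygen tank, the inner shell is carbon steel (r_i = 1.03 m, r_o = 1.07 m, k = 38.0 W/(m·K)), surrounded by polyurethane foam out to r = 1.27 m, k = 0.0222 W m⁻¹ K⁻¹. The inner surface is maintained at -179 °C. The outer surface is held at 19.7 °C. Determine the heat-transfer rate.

Treat each layer as a resistance in series:
  R_carbon steel = (1/1.03 − 1/1.07)/(4πk) = 0.03629/(4π·38.0) = 7.601×10^-5 K/W
  R_polyurethane foam = (1/1.07 − 1/1.27)/(4πk) = 0.1472/(4π·0.0222) = 0.5276 K/W
ΣR = 7.601×10^-5 + 0.5276 = 0.5277 K/W
Q = ΔT/ΣR = (-179 °C − 19.7 °C)/0.5277 = -377 W
(Negative Q ⇒ heat flows inward; heat gain = 377 W.)

Q = 377 W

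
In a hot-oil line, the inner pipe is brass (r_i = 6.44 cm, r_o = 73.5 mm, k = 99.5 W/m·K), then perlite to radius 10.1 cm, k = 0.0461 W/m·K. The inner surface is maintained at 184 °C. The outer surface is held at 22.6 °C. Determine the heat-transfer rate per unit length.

Q' = 147 W/m

Treat each layer as a resistance in series:
  R'_brass = ln(0.0735/0.0644)/(2πk) = 0.1322/(2π·99.5) = 2.114×10^-4 m·K/W
  R'_perlite = ln(0.101/0.0735)/(2πk) = 0.3178/(2π·0.0461) = 1.097 m·K/W
ΣR = 2.114×10^-4 + 1.097 = 1.097 m·K/W
Q' = ΔT/ΣR = (184 °C − 22.6 °C)/1.097 = 147 W/m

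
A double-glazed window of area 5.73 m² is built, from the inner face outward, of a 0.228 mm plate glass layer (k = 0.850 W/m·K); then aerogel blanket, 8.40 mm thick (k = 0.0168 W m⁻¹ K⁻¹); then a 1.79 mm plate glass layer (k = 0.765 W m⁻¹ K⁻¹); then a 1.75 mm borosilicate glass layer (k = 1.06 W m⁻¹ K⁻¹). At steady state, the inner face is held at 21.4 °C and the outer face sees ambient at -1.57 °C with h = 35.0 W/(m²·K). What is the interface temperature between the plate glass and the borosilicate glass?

T = -0.27 °C

Series thermal resistances, inner to outer:
  R_plate glass = L/(kA) = 2.28×10^-4/(0.850·5.73) = 4.681×10^-5 K/W
  R_aerogel blanket = L/(kA) = 0.00840/(0.0168·5.73) = 0.08726 K/W
  R_plate glass = L/(kA) = 0.00179/(0.765·5.73) = 4.084×10^-4 K/W
  R_borosilicate glass = L/(kA) = 0.00175/(1.06·5.73) = 2.881×10^-4 K/W
  R_conv,out = 1/(hA) = 1/(35.0·5.73) = 0.004986 K/W
ΣR = 4.681×10^-5 + 0.08726 + 4.084×10^-4 + 2.881×10^-4 + 0.004986 = 0.09299 K/W
Q = ΔT/ΣR = (21.4 °C − -1.57 °C)/0.09299 = 247.0 W
From the inner boundary to the plate glass/borosilicate glass interface, ΣR_partial = 0.08772 K/W.
T_interface = T_in − Q·ΣR_partial = 21.4 °C − (247.0)(0.08772) = -0.27 °C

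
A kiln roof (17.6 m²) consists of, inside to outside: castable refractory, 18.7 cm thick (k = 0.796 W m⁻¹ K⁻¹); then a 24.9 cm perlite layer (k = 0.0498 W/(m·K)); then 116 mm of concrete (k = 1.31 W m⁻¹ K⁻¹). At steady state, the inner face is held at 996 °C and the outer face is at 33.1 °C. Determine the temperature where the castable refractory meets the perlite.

Series thermal resistances, inner to outer:
  R_castable refractory = L/(kA) = 0.187/(0.796·17.6) = 0.01335 K/W
  R_perlite = L/(kA) = 0.249/(0.0498·17.6) = 0.2841 K/W
  R_concrete = L/(kA) = 0.116/(1.31·17.6) = 0.005031 K/W
ΣR = 0.01335 + 0.2841 + 0.005031 = 0.3025 K/W
Q = ΔT/ΣR = (996 °C − 33.1 °C)/0.3025 = 3183 W
From the inner boundary to the castable refractory/perlite interface, ΣR_partial = 0.01335 K/W.
T_interface = T_in − Q·ΣR_partial = 996 °C − (3183)(0.01335) = 954 °C

T = 954 °C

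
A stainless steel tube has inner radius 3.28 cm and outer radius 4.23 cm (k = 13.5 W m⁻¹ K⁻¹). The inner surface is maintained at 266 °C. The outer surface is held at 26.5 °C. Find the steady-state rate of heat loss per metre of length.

Q' = 79.9 kW/m

Q' = 2πk·ΔT/ln(r₂/r₁) = 2π × 13.5 × 239.5 / ln(0.0423/0.0328) = 79900 W/m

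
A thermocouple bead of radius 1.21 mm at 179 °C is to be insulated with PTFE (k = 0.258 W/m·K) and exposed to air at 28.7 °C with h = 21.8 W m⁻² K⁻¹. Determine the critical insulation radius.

For a sphere, r_cr = 2k_ins/h = 2·0.258/21.8 = 0.0237 m = 2.37 cm

r_cr = 2.37 cm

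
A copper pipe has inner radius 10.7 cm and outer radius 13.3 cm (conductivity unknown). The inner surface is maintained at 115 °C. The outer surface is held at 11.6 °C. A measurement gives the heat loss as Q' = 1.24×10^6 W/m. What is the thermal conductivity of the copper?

ΣR = ΔT/Q' = |115 − 11.6|/1.24×10^6 = 8.339×10^-5 m·K/W
ln(r₂/r₁)/(2πk) = 8.339×10^-5 ⇒ k = 0.2175/(2π·8.339×10^-5) = 415 W/m·K

k = 415 W/m·K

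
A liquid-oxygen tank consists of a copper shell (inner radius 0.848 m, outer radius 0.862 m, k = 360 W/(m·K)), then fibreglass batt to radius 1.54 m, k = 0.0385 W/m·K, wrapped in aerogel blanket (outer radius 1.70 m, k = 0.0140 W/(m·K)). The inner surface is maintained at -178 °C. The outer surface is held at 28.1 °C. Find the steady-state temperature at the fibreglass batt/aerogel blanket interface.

Series thermal resistances, inner to outer:
  R_copper = (1/0.848 − 1/0.862)/(4πk) = 0.01915/(4π·360) = 4.234×10^-6 K/W
  R_fibreglass batt = (1/0.862 − 1/1.54)/(4πk) = 0.5107/(4π·0.0385) = 1.056 K/W
  R_aerogel blanket = (1/1.54 − 1/1.70)/(4πk) = 0.06112/(4π·0.0140) = 0.3474 K/W
ΣR = 4.234×10^-6 + 1.056 + 0.3474 = 1.403 K/W
Q = ΔT/ΣR = (-178 °C − 28.1 °C)/1.403 = -146.9 W
From the inner boundary to the fibreglass batt/aerogel blanket interface, ΣR_partial = 1.056 K/W.
T_interface = T_in − Q·ΣR_partial = -178 °C − (-146.9)(1.056) = -22.9 °C

T = -22.9 °C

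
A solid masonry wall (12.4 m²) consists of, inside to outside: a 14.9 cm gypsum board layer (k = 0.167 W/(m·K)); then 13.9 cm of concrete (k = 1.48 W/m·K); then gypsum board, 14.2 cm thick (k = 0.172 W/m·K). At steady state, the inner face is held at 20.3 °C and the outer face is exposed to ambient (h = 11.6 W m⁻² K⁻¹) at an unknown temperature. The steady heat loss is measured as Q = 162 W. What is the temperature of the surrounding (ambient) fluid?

T_out = -4.50 °C

Sum the resistances:
  R_gypsum board = L/(kA) = 0.149/(0.167·12.4) = 0.07195 K/W
  R_concrete = L/(kA) = 0.139/(1.48·12.4) = 0.007574 K/W
  R_gypsum board = L/(kA) = 0.142/(0.172·12.4) = 0.06658 K/W
  R_conv,out = 1/(hA) = 1/(11.6·12.4) = 0.006952 K/W
ΣR = 0.1531 K/W
ΔT = Q·ΣR = 162 × 0.1531 = 24.80 K
Heat flows outward, so T_out = T_in − ΔT = 20.3 − 24.80 = -4.50 °C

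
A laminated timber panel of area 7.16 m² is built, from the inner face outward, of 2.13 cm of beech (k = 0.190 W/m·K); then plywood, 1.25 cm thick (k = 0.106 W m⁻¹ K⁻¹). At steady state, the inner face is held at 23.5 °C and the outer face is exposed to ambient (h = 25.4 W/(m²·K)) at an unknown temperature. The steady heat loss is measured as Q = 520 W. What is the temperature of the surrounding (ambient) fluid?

Sum the resistances:
  R_beech = L/(kA) = 0.0213/(0.190·7.16) = 0.01566 K/W
  R_plywood = L/(kA) = 0.0125/(0.106·7.16) = 0.01647 K/W
  R_conv,out = 1/(hA) = 1/(25.4·7.16) = 0.005499 K/W
ΣR = 0.03763 K/W
ΔT = Q·ΣR = 520 × 0.03763 = 19.57 K
Heat flows outward, so T_out = T_in − ΔT = 23.5 − 19.57 = 3.93 °C

T_out = 3.93 °C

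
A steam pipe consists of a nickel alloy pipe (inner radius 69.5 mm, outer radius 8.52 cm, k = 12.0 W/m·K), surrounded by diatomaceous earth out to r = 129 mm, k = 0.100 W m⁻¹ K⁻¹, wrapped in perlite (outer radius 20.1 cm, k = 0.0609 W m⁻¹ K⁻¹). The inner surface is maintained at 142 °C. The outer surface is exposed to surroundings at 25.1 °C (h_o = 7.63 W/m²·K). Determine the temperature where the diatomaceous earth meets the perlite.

T = 102 °C

Treat each layer as a resistance in series:
  R'_nickel alloy = ln(0.0852/0.0695)/(2πk) = 0.2037/(2π·12.0) = 0.002701 m·K/W
  R'_diatomaceous earth = ln(0.129/0.0852)/(2πk) = 0.4148/(2π·0.100) = 0.6602 m·K/W
  R'_perlite = ln(0.201/0.129)/(2πk) = 0.4435/(2π·0.0609) = 1.159 m·K/W
  R'_conv,out = 1/(2πr h) = 1/(2π·0.201·7.63) = 0.1038 m·K/W
ΣR = 0.002701 + 0.6602 + 1.159 + 0.1038 = 1.926 m·K/W
Q' = ΔT/ΣR = (142 °C − 25.1 °C)/1.926 = 60.70 W/m
From the inner boundary to the diatomaceous earth/perlite interface, ΣR_partial = 0.6629 m·K/W.
T_interface = T_in − Q'·ΣR_partial = 142 °C − (60.70)(0.6629) = 102 °C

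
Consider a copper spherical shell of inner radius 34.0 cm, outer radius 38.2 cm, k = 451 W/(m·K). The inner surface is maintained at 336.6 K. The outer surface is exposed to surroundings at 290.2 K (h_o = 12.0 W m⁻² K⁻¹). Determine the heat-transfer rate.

Q = 1020 W

Series thermal resistances, inner to outer:
  R_copper = (1/0.340 − 1/0.382)/(4πk) = 0.3234/(4π·451) = 5.706×10^-5 K/W
  R_conv,out = 1/(4πr²h) = 1/(4π·0.382²·12.0) = 0.04544 K/W
ΣR = 5.706×10^-5 + 0.04544 = 0.04550 K/W
Q = ΔT/ΣR = (336.6 K − 290.2 K)/0.04550 = 1020 W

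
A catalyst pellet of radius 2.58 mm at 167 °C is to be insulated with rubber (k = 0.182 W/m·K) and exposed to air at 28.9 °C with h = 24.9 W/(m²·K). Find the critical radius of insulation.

r_cr = 1.46 cm

For a sphere, r_cr = 2k_ins/h = 2·0.182/24.9 = 0.0146 m = 1.46 cm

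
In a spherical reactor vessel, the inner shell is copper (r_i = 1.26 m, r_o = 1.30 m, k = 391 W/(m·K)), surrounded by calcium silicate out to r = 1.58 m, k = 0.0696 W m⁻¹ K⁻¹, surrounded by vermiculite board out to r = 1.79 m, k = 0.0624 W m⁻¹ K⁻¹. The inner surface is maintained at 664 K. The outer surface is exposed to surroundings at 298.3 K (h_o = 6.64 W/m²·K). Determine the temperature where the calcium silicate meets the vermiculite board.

Treat each layer as a resistance in series:
  R_copper = (1/1.26 − 1/1.30)/(4πk) = 0.02442/(4π·391) = 4.970×10^-6 K/W
  R_calcium silicate = (1/1.30 − 1/1.58)/(4πk) = 0.1363/(4π·0.0696) = 0.1559 K/W
  R_vermiculite board = (1/1.58 − 1/1.79)/(4πk) = 0.07425/(4π·0.0624) = 0.09469 K/W
  R_conv,out = 1/(4πr²h) = 1/(4π·1.79²·6.64) = 0.003740 K/W
ΣR = 4.970×10^-6 + 0.1559 + 0.09469 + 0.003740 = 0.2543 K/W
Q = ΔT/ΣR = (664 K − 298.3 K)/0.2543 = 1438 W
From the inner boundary to the calcium silicate/vermiculite board interface, ΣR_partial = 0.1559 K/W.
T_interface = T_in − Q·ΣR_partial = 664 K − (1438)(0.1559) = 440 K

T = 440 K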